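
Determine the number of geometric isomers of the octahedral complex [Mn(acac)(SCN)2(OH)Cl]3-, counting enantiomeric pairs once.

4

In an octahedral complex each vertex has one trans partner and four cis neighbours.
Each acac is bidentate and must span two cis positions.
Systematic placement gives 4 geometric isomers: SCN cis (3 arrangements, 2 chiral); SCN trans.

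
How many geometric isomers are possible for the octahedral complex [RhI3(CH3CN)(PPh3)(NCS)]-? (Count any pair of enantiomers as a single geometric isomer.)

4

Systematic placement gives 4 geometric isomers: I mer (3 arrangements); I fac (chiral).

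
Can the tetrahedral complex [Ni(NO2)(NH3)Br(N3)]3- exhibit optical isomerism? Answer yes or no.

yes

In a tetrahedral complex all four positions are equivalent and every pair of ligands is adjacent — there is no cis/trans distinction.
Only one geometric arrangement is possible; it has no improper symmetry element, so it exists as a pair of enantiomers (2 stereoisomers).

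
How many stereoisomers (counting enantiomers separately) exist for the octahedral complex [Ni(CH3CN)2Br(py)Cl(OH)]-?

15

In an octahedral complex each vertex has one trans partner and four cis neighbours.
Systematic enumeration (placing each ligand type in turn and discarding arrangements equivalent by rotation or reflection) gives 9 geometric isomers.
Of these, 6 lack any improper symmetry element and so occur as enantiomeric pairs, giving 9 + 6 = 15 stereoisomers in total.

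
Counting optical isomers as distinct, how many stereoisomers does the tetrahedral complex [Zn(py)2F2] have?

All four vertices of a tetrahedron are equivalent and mutually adjacent, so cis/trans isomerism cannot arise.
Only one geometric arrangement is possible.

1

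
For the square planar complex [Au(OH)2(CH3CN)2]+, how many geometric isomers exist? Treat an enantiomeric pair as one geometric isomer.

There are 2 geometric isomers: OH cis; OH trans.

2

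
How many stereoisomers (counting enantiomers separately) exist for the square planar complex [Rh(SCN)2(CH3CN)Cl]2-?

2

In a square planar complex each vertex has one trans partner and two cis neighbours.
There are 2 geometric isomers: SCN cis; SCN trans.
Each arrangement has an internal mirror plane or centre of symmetry, so none is chiral.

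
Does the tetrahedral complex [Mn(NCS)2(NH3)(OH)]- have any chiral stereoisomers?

no

All four vertices of a tetrahedron are equivalent and mutually adjacent, so cis/trans isomerism cannot arise.
Only one geometric arrangement is possible.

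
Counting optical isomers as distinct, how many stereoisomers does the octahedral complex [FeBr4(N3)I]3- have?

There are 2 geometric isomers: N3 and I mutually trans; N3 and I mutually cis.
Each arrangement has an internal mirror plane or centre of symmetry, so none is chiral.

2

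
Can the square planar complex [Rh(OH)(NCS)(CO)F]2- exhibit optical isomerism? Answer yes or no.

The distinct arrangements are (3 in all): (CO/NCS trans, F/OH trans); (CO/OH trans, F/NCS trans); (CO/F trans, NCS/OH trans).
Each arrangement has an internal mirror plane or centre of symmetry, so none is chiral.

no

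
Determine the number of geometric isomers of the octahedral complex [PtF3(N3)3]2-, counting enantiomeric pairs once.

2

The distinct arrangements are (2 in all): F mer; F fac.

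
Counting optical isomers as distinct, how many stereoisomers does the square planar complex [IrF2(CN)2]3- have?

In a square planar complex each vertex has one trans partner and two cis neighbours.
Systematic placement gives 2 geometric isomers: F cis; F trans.
Each arrangement has an internal mirror plane or centre of symmetry, so none is chiral.

2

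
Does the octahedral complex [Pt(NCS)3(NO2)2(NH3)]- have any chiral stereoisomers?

In an octahedral complex each vertex has one trans partner and four cis neighbours.
The distinct arrangements are (3 in all): NCS mer, NO2 trans; NCS mer, NO2 cis; NCS fac, NO2 cis.
Each arrangement has an internal mirror plane or centre of symmetry, so none is chiral.

no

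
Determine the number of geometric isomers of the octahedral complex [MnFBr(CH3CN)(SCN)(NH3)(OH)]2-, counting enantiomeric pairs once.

Systematic enumeration (placing each ligand type in turn and discarding arrangements equivalent by rotation or reflection) gives 15 geometric isomers.

15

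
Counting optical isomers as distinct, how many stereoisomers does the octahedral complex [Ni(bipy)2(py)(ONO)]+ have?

In an octahedral complex each vertex has one trans partner and four cis neighbours.
Each bipy is bidentate and must span two cis positions.
There are 2 geometric isomers: py and ONO mutually cis (chiral); py and ONO mutually trans.
One of these lacks any improper symmetry element and so occurs as an enantiomeric pair, giving 2 + 1 = 3 stereoisomers in total.

3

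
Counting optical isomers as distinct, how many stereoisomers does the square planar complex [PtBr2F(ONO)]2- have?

In a square planar complex each vertex has one trans partner and two cis neighbours.
Systematic placement gives 2 geometric isomers: Br cis; Br trans.
Each arrangement has an internal mirror plane or centre of symmetry, so none is chiral.

2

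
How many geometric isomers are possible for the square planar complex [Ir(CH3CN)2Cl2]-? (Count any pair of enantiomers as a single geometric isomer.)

2

Systematic placement gives 2 geometric isomers: CH3CN cis; CH3CN trans.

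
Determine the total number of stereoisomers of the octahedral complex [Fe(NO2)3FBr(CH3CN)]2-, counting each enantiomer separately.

Systematic placement gives 4 geometric isomers: NO2 mer (3 arrangements); NO2 fac (chiral).
One of these lacks any improper symmetry element and so occurs as an enantiomeric pair, giving 4 + 1 = 5 stereoisomers in total.

5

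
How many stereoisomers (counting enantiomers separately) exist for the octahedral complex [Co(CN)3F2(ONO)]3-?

In an octahedral complex each vertex has one trans partner and four cis neighbours.
Systematic placement gives 3 geometric isomers: CN mer, F cis; CN mer, F trans; CN fac, F cis.
Each arrangement has an internal mirror plane or centre of symmetry, so none is chiral.

3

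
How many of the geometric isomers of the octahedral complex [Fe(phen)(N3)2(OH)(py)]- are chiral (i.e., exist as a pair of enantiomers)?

An octahedron has six vertices in three trans pairs; every non-trans pair is cis.
Each phen is bidentate and must span two cis positions.
The distinct arrangements are (4 in all): N3 trans; N3 cis (3 arrangements, 2 chiral).
Of these, 2 lack any improper symmetry element and so occur as enantiomeric pairs, giving 4 + 2 = 6 stereoisomers in total.

2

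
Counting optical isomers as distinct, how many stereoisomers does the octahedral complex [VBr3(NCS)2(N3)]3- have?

3

In an octahedral complex each vertex has one trans partner and four cis neighbours.
Working through the distinct placements yields 3 geometric isomers: Br mer, NCS trans; Br mer, NCS cis; Br fac, NCS cis.
Each arrangement has an internal mirror plane or centre of symmetry, so none is chiral.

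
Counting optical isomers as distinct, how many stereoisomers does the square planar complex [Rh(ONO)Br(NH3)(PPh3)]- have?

In a square planar complex each vertex has one trans partner and two cis neighbours.
There are 3 geometric isomers: (Br/ONO trans, NH3/PPh3 trans); (Br/PPh3 trans, NH3/ONO trans); (Br/NH3 trans, ONO/PPh3 trans).
Each arrangement has an internal mirror plane or centre of symmetry, so none is chiral.

3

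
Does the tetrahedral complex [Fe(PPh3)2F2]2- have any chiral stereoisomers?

no

All four vertices of a tetrahedron are equivalent and mutually adjacent, so cis/trans isomerism cannot arise.
Only one geometric arrangement is possible.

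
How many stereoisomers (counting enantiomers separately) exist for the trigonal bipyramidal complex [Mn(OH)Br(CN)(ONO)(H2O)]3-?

20

Placing the ligands in turn and identifying arrangements related by rotation or reflection leaves 10 distinct geometric isomers.
Of these, 10 lack any improper symmetry element and so occur as enantiomeric pairs, giving 10 + 10 = 20 stereoisomers in total.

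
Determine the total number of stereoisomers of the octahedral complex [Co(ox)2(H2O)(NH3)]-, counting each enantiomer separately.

3

In an octahedral complex each vertex has one trans partner and four cis neighbours.
Each ox is bidentate and must span two cis positions.
Systematic placement gives 2 geometric isomers: H2O and NH3 mutually trans; H2O and NH3 mutually cis (chiral).
One of these lacks any improper symmetry element and so occurs as an enantiomeric pair, giving 2 + 1 = 3 stereoisomers in total.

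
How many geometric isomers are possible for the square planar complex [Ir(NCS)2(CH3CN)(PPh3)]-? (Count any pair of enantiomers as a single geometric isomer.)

A square has two trans pairs of vertices; adjacent vertices are cis.
Systematic placement gives 2 geometric isomers: NCS cis; NCS trans.

2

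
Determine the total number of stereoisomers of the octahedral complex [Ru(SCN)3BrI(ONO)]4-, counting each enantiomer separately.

The six octahedral sites form three mutually perpendicular trans pairs.
There are 4 geometric isomers: SCN mer (3 arrangements); SCN fac (chiral).
One of these lacks any improper symmetry element and so occurs as an enantiomeric pair, giving 4 + 1 = 5 stereoisomers in total.

5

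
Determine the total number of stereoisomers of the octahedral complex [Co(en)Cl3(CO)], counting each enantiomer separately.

2

An octahedron has six vertices in three trans pairs; every non-trans pair is cis.
Each en is bidentate and must span two cis positions.
Working through the distinct placements yields 2 geometric isomers: Cl fac; Cl mer.
Each arrangement has an internal mirror plane or centre of symmetry, so none is chiral.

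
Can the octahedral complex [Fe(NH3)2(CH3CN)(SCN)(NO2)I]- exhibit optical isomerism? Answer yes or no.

yes

Systematic enumeration (placing each ligand type in turn and discarding arrangements equivalent by rotation or reflection) gives 9 geometric isomers.
Of these, 6 lack any improper symmetry element and so occur as enantiomeric pairs, giving 9 + 6 = 15 stereoisomers in total.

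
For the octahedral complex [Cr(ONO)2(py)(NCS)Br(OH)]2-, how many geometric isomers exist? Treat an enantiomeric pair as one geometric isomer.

An octahedron has six vertices in three trans pairs; every non-trans pair is cis.
Systematic enumeration (placing each ligand type in turn and discarding arrangements equivalent by rotation or reflection) gives 9 geometric isomers.

9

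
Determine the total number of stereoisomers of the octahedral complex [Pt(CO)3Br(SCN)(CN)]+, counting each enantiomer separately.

5

The distinct arrangements are (4 in all): CO mer (3 arrangements); CO fac (chiral).
One of these lacks any improper symmetry element and so occurs as an enantiomeric pair, giving 4 + 1 = 5 stereoisomers in total.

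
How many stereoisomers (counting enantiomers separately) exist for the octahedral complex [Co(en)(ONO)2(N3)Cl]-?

In an octahedral complex each vertex has one trans partner and four cis neighbours.
Each en is bidentate and must span two cis positions.
The distinct arrangements are (4 in all): ONO cis (3 arrangements, 2 chiral); ONO trans.
Of these, 2 lack any improper symmetry element and so occur as enantiomeric pairs, giving 4 + 2 = 6 stereoisomers in total.

6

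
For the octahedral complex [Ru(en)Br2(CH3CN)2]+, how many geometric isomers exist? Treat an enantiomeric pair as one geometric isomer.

An octahedron has six vertices in three trans pairs; every non-trans pair is cis.
Each en is bidentate and must span two cis positions.
Working through the distinct placements yields 3 geometric isomers: Br trans, CH3CN cis; Br cis, CH3CN cis (chiral); Br cis, CH3CN trans.

3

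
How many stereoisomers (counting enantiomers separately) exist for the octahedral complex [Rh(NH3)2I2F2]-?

6

There are 5 geometric isomers: NH3 trans, I trans, F trans; NH3 cis, I cis, F trans; NH3 trans, I cis, F cis; NH3 cis, I cis, F cis (chiral); NH3 cis, I trans, F cis.
One of these lacks any improper symmetry element and so occurs as an enantiomeric pair, giving 5 + 1 = 6 stereoisomers in total.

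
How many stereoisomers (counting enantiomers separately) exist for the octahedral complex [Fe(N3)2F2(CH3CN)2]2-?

6

In an octahedral complex each vertex has one trans partner and four cis neighbours.
Working through the distinct placements yields 5 geometric isomers: N3 trans, F trans, CH3CN trans; N3 cis, F cis, CH3CN trans; N3 trans, F cis, CH3CN cis; N3 cis, F cis, CH3CN cis (chiral); N3 cis, F trans, CH3CN cis.
One of these lacks any improper symmetry element and so occurs as an enantiomeric pair, giving 5 + 1 = 6 stereoisomers in total.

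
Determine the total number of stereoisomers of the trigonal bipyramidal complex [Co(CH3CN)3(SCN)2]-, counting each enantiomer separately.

3

In a trigonal bipyramid the two axial positions differ from the three equatorial ones.
Systematic placement gives 3 geometric isomers: SCN both equatorial; SCN one axial, one equatorial; SCN both axial.
Each arrangement has an internal mirror plane or centre of symmetry, so none is chiral.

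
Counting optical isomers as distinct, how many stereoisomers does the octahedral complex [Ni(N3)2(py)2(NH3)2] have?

6

In an octahedral complex each vertex has one trans partner and four cis neighbours.
Systematic placement gives 5 geometric isomers: N3 trans, py trans, NH3 trans; N3 trans, py cis, NH3 cis; N3 cis, py trans, NH3 cis; N3 cis, py cis, NH3 cis (chiral); N3 cis, py cis, NH3 trans.
One of these lacks any improper symmetry element and so occurs as an enantiomeric pair, giving 5 + 1 = 6 stereoisomers in total.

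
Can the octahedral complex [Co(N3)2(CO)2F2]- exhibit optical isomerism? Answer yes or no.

yes

There are 5 geometric isomers: N3 trans, CO trans, F trans; N3 cis, CO trans, F cis; N3 trans, CO cis, F cis; N3 cis, CO cis, F cis (chiral); N3 cis, CO cis, F trans.
One of these lacks any improper symmetry element and so occurs as an enantiomeric pair, giving 5 + 1 = 6 stereoisomers in total.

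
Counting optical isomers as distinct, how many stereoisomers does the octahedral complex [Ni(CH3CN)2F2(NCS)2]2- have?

The six octahedral sites form three mutually perpendicular trans pairs.
The distinct arrangements are (5 in all): CH3CN trans, F trans, NCS trans; CH3CN trans, F cis, NCS cis; CH3CN cis, F cis, NCS trans; CH3CN cis, F cis, NCS cis (chiral); CH3CN cis, F trans, NCS cis.
One of these lacks any improper symmetry element and so occurs as an enantiomeric pair, giving 5 + 1 = 6 stereoisomers in total.

6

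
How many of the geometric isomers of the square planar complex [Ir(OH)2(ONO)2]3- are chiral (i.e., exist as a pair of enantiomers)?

0

A square has two trans pairs of vertices; adjacent vertices are cis.
The distinct arrangements are (2 in all): OH cis; OH trans.
Each arrangement has an internal mirror plane or centre of symmetry, so none is chiral.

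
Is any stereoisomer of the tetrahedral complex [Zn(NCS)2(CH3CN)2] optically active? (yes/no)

In a tetrahedral complex all four positions are equivalent and every pair of ligands is adjacent — there is no cis/trans distinction.
Only one geometric arrangement is possible.

no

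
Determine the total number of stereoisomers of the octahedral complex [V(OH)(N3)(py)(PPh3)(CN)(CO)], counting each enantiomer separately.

The six octahedral sites form three mutually perpendicular trans pairs.
Systematic enumeration (placing each ligand type in turn and discarding arrangements equivalent by rotation or reflection) gives 15 geometric isomers.
Of these, 15 lack any improper symmetry element and so occur as enantiomeric pairs, giving 15 + 15 = 30 stereoisomers in total.

30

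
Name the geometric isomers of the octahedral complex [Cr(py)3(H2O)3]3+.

fac and mer

There are 2 geometric isomers: py mer; py fac.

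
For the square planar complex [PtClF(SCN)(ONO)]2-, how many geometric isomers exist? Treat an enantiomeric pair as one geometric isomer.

Systematic placement gives 3 geometric isomers: (Cl/ONO trans, F/SCN trans); (Cl/SCN trans, F/ONO trans); (Cl/F trans, ONO/SCN trans).

3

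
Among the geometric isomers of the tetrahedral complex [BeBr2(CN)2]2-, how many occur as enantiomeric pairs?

0

In a tetrahedral complex all four positions are equivalent and every pair of ligands is adjacent — there is no cis/trans distinction.
Only one geometric arrangement is possible.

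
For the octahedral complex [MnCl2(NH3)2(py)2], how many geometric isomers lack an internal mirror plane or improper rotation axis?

An octahedron has six vertices in three trans pairs; every non-trans pair is cis.
There are 5 geometric isomers: Cl trans, NH3 trans, py trans; Cl trans, NH3 cis, py cis; Cl cis, NH3 cis, py trans; Cl cis, NH3 cis, py cis (chiral); Cl cis, NH3 trans, py cis.
One of these lacks any improper symmetry element and so occurs as an enantiomeric pair, giving 5 + 1 = 6 stereoisomers in total.

1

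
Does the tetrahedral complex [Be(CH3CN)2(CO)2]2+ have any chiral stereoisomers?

All four vertices of a tetrahedron are equivalent and mutually adjacent, so cis/trans isomerism cannot arise.
Only one geometric arrangement is possible.

no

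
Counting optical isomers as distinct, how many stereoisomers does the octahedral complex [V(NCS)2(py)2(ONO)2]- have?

The six octahedral sites form three mutually perpendicular trans pairs.
Systematic placement gives 5 geometric isomers: NCS trans, py trans, ONO trans; NCS trans, py cis, ONO cis; NCS cis, py trans, ONO cis; NCS cis, py cis, ONO cis (chiral); NCS cis, py cis, ONO trans.
One of these lacks any improper symmetry element and so occurs as an enantiomeric pair, giving 5 + 1 = 6 stereoisomers in total.

6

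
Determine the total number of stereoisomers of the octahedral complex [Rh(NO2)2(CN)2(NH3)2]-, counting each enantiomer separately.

6

Working through the distinct placements yields 5 geometric isomers: NO2 trans, CN trans, NH3 trans; NO2 cis, CN trans, NH3 cis; NO2 trans, CN cis, NH3 cis; NO2 cis, CN cis, NH3 cis (chiral); NO2 cis, CN cis, NH3 trans.
One of these lacks any improper symmetry element and so occurs as an enantiomeric pair, giving 5 + 1 = 6 stereoisomers in total.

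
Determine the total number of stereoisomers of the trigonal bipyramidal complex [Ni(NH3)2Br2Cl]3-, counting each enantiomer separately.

6

In a trigonal bipyramid the two axial positions differ from the three equatorial ones.
Exhaustive case analysis gives 5 geometric isomers.
One of these lacks any improper symmetry element and so occurs as an enantiomeric pair, giving 5 + 1 = 6 stereoisomers in total.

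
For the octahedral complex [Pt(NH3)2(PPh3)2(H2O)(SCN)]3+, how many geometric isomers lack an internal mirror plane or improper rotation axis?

The six octahedral sites form three mutually perpendicular trans pairs.
Systematic placement gives 6 geometric isomers: NH3 cis, PPh3 cis (3 arrangements, 2 chiral); NH3 cis, PPh3 trans; NH3 trans, PPh3 cis; NH3 trans, PPh3 trans.
Of these, 2 lack any improper symmetry element and so occur as enantiomeric pairs, giving 6 + 2 = 8 stereoisomers in total.

2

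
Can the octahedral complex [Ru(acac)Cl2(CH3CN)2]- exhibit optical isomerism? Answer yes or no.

yes

An octahedron has six vertices in three trans pairs; every non-trans pair is cis.
Each acac is bidentate and must span two cis positions.
The distinct arrangements are (3 in all): Cl cis, CH3CN trans; Cl cis, CH3CN cis (chiral); Cl trans, CH3CN cis.
One of these lacks any improper symmetry element and so occurs as an enantiomeric pair, giving 3 + 1 = 4 stereoisomers in total.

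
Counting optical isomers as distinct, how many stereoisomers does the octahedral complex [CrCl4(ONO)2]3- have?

In an octahedral complex each vertex has one trans partner and four cis neighbours.
Working through the distinct placements yields 2 geometric isomers: ONO trans; ONO cis.
Each arrangement has an internal mirror plane or centre of symmetry, so none is chiral.

2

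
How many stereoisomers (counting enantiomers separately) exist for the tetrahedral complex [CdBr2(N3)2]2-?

1

Only one geometric arrangement is possible.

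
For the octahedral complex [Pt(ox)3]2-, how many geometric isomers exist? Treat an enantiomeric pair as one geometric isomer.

The six octahedral sites form three mutually perpendicular trans pairs.
Each ox is bidentate and must span two cis positions.
Only one geometric arrangement is possible; it has no improper symmetry element, so it exists as a pair of enantiomers (2 stereoisomers).

1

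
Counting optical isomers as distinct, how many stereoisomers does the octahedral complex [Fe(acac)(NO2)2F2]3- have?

4

In an octahedral complex each vertex has one trans partner and four cis neighbours.
Each acac is bidentate and must span two cis positions.
Working through the distinct placements yields 3 geometric isomers: NO2 cis, F trans; NO2 cis, F cis (chiral); NO2 trans, F cis.
One of these lacks any improper symmetry element and so occurs as an enantiomeric pair, giving 3 + 1 = 4 stereoisomers in total.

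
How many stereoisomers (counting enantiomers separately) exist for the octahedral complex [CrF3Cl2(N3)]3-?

The six octahedral sites form three mutually perpendicular trans pairs.
Systematic placement gives 3 geometric isomers: F mer, Cl trans; F fac, Cl cis; F mer, Cl cis.
Each arrangement has an internal mirror plane or centre of symmetry, so none is chiral.

3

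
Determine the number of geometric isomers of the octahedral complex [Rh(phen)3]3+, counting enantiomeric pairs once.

Each phen is bidentate and must span two cis positions.
Only one geometric arrangement is possible; it has no improper symmetry element, so it exists as a pair of enantiomers (2 stereoisomers).

1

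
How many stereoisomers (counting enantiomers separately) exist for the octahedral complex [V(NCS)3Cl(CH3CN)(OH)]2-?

There are 4 geometric isomers: NCS mer (3 arrangements); NCS fac (chiral).
One of these lacks any improper symmetry element and so occurs as an enantiomeric pair, giving 4 + 1 = 5 stereoisomers in total.

5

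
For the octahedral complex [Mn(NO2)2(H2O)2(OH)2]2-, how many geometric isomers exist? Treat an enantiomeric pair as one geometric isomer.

Systematic placement gives 5 geometric isomers: NO2 trans, H2O trans, OH trans; NO2 cis, H2O trans, OH cis; NO2 cis, H2O cis, OH trans; NO2 cis, H2O cis, OH cis (chiral); NO2 trans, H2O cis, OH cis.

5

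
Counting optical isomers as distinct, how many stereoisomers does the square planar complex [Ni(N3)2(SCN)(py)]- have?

In a square planar complex each vertex has one trans partner and two cis neighbours.
Systematic placement gives 2 geometric isomers: N3 cis; N3 trans.
Each arrangement has an internal mirror plane or centre of symmetry, so none is chiral.

2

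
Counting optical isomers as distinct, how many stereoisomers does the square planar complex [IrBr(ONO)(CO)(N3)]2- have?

Systematic placement gives 3 geometric isomers: (Br/N3 trans, CO/ONO trans); (Br/ONO trans, CO/N3 trans); (Br/CO trans, N3/ONO trans).
Each arrangement has an internal mirror plane or centre of symmetry, so none is chiral.

3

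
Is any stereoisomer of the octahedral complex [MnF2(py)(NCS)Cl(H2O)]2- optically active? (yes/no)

yes

In an octahedral complex each vertex has one trans partner and four cis neighbours.
Exhaustive case analysis gives 9 geometric isomers.
Of these, 6 lack any improper symmetry element and so occur as enantiomeric pairs, giving 9 + 6 = 15 stereoisomers in total.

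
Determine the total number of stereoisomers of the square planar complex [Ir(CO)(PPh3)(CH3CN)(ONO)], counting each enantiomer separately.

3

There are 3 geometric isomers: (CH3CN/ONO trans, CO/PPh3 trans); (CH3CN/PPh3 trans, CO/ONO trans); (CH3CN/CO trans, ONO/PPh3 trans).
Each arrangement has an internal mirror plane or centre of symmetry, so none is chiral.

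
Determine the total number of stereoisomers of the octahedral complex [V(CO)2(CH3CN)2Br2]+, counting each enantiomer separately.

In an octahedral complex each vertex has one trans partner and four cis neighbours.
Working through the distinct placements yields 5 geometric isomers: CO trans, CH3CN trans, Br trans; CO cis, CH3CN cis, Br trans; CO trans, CH3CN cis, Br cis; CO cis, CH3CN cis, Br cis (chiral); CO cis, CH3CN trans, Br cis.
One of these lacks any improper symmetry element and so occurs as an enantiomeric pair, giving 5 + 1 = 6 stereoisomers in total.

6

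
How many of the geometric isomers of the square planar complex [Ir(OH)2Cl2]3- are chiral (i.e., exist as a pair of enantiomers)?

0

A square has two trans pairs of vertices; adjacent vertices are cis.
There are 2 geometric isomers: OH cis; OH trans.
Each arrangement has an internal mirror plane or centre of symmetry, so none is chiral.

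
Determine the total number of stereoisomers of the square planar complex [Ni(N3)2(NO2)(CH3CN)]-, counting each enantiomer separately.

2

A square has two trans pairs of vertices; adjacent vertices are cis.
There are 2 geometric isomers: N3 cis; N3 trans.
Each arrangement has an internal mirror plane or centre of symmetry, so none is chiral.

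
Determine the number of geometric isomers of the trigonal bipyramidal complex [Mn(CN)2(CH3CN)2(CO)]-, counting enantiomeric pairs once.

5

A trigonal bipyramid has two axial and three equatorial sites, which are chemically inequivalent.
Placing the ligands in turn and identifying arrangements related by rotation or reflection leaves 5 distinct geometric isomers.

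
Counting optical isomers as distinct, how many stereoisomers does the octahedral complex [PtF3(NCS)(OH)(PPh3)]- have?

The six octahedral sites form three mutually perpendicular trans pairs.
The distinct arrangements are (4 in all): F mer (3 arrangements); F fac (chiral).
One of these lacks any improper symmetry element and so occurs as an enantiomeric pair, giving 4 + 1 = 5 stereoisomers in total.

5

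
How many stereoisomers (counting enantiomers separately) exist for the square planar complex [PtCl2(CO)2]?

In a square planar complex each vertex has one trans partner and two cis neighbours.
There are 2 geometric isomers: Cl cis; Cl trans.
Each arrangement has an internal mirror plane or centre of symmetry, so none is chiral.

2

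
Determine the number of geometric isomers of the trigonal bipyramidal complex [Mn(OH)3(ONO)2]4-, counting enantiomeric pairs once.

Working through the distinct placements yields 3 geometric isomers: ONO both equatorial; ONO one axial, one equatorial; ONO both axial.

3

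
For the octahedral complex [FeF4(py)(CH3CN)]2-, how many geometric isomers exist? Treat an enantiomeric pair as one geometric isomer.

The six octahedral sites form three mutually perpendicular trans pairs.
The distinct arrangements are (2 in all): py and CH3CN mutually cis; py and CH3CN mutually trans.

2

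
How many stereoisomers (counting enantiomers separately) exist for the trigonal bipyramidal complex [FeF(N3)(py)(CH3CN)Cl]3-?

Exhaustive case analysis gives 10 geometric isomers.
Of these, 10 lack any improper symmetry element and so occur as enantiomeric pairs, giving 10 + 10 = 20 stereoisomers in total.

20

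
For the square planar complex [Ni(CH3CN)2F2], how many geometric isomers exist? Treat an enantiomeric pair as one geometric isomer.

In a square planar complex each vertex has one trans partner and two cis neighbours.
There are 2 geometric isomers: CH3CN cis; CH3CN trans.

2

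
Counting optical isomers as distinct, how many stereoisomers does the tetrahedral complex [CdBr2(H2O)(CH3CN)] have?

1

In a tetrahedral complex all four positions are equivalent and every pair of ligands is adjacent — there is no cis/trans distinction.
Only one geometric arrangement is possible.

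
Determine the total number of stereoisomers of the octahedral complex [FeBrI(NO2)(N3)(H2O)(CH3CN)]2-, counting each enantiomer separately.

In an octahedral complex each vertex has one trans partner and four cis neighbours.
Placing the ligands in turn and identifying arrangements related by rotation or reflection leaves 15 distinct geometric isomers.
Of these, 15 lack any improper symmetry element and so occur as enantiomeric pairs, giving 15 + 15 = 30 stereoisomers in total.

30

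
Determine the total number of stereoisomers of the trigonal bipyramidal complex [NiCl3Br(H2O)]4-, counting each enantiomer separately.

A trigonal bipyramid has two axial and three equatorial sites, which are chemically inequivalent.
There are 4 geometric isomers: Br axial, H2O equatorial; Br axial, H2O axial; Br equatorial, H2O equatorial; Br equatorial, H2O axial.
Each arrangement has an internal mirror plane or centre of symmetry, so none is chiral.

4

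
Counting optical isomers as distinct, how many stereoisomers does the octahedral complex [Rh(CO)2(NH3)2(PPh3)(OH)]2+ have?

The distinct arrangements are (6 in all): CO trans, NH3 trans; CO trans, NH3 cis; CO cis, NH3 cis (3 arrangements, 2 chiral); CO cis, NH3 trans.
Of these, 2 lack any improper symmetry element and so occur as enantiomeric pairs, giving 6 + 2 = 8 stereoisomers in total.

8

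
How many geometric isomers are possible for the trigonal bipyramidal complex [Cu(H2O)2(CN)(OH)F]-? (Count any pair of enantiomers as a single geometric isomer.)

7

Placing the ligands in turn and identifying arrangements related by rotation or reflection leaves 7 distinct geometric isomers.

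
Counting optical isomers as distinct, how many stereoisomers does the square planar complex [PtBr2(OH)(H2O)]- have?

A square has two trans pairs of vertices; adjacent vertices are cis.
Working through the distinct placements yields 2 geometric isomers: Br cis; Br trans.
Each arrangement has an internal mirror plane or centre of symmetry, so none is chiral.

2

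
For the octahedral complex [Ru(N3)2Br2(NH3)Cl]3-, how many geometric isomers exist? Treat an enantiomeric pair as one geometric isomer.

In an octahedral complex each vertex has one trans partner and four cis neighbours.
Working through the distinct placements yields 6 geometric isomers: N3 cis, Br trans; N3 trans, Br trans; N3 cis, Br cis (3 arrangements, 2 chiral); N3 trans, Br cis.

6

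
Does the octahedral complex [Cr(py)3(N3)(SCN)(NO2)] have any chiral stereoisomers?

In an octahedral complex each vertex has one trans partner and four cis neighbours.
Working through the distinct placements yields 4 geometric isomers: py mer (3 arrangements); py fac (chiral).
One of these lacks any improper symmetry element and so occurs as an enantiomeric pair, giving 4 + 1 = 5 stereoisomers in total.

yes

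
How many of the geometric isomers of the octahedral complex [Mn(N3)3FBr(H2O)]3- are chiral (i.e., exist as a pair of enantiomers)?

Working through the distinct placements yields 4 geometric isomers: N3 mer (3 arrangements); N3 fac (chiral).
One of these lacks any improper symmetry element and so occurs as an enantiomeric pair, giving 4 + 1 = 5 stereoisomers in total.

1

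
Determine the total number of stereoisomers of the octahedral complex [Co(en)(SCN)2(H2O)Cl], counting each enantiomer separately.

6

Each en is bidentate and must span two cis positions.
Working through the distinct placements yields 4 geometric isomers: SCN cis (3 arrangements, 2 chiral); SCN trans.
Of these, 2 lack any improper symmetry element and so occur as enantiomeric pairs, giving 4 + 2 = 6 stereoisomers in total.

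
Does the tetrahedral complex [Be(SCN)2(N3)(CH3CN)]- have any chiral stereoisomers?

All four vertices of a tetrahedron are equivalent and mutually adjacent, so cis/trans isomerism cannot arise.
Only one geometric arrangement is possible.

no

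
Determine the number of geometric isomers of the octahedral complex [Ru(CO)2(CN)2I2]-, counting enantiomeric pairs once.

An octahedron has six vertices in three trans pairs; every non-trans pair is cis.
The distinct arrangements are (5 in all): CO trans, CN trans, I trans; CO cis, CN trans, I cis; CO cis, CN cis, I trans; CO cis, CN cis, I cis (chiral); CO trans, CN cis, I cis.

5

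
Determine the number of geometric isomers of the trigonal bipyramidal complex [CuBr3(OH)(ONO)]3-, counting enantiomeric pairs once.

4

In a trigonal bipyramid the two axial positions differ from the three equatorial ones.
Systematic placement gives 4 geometric isomers: OH equatorial, ONO equatorial; OH axial, ONO equatorial; OH equatorial, ONO axial; OH axial, ONO axial.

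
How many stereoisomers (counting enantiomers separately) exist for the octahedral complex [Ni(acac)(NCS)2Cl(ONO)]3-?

6

An octahedron has six vertices in three trans pairs; every non-trans pair is cis.
Each acac is bidentate and must span two cis positions.
The distinct arrangements are (4 in all): NCS cis (3 arrangements, 2 chiral); NCS trans.
Of these, 2 lack any improper symmetry element and so occur as enantiomeric pairs, giving 4 + 2 = 6 stereoisomers in total.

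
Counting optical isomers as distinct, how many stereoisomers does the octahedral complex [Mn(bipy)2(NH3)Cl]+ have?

3

In an octahedral complex each vertex has one trans partner and four cis neighbours.
Each bipy is bidentate and must span two cis positions.
There are 2 geometric isomers: NH3 and Cl mutually trans; NH3 and Cl mutually cis (chiral).
One of these lacks any improper symmetry element and so occurs as an enantiomeric pair, giving 2 + 1 = 3 stereoisomers in total.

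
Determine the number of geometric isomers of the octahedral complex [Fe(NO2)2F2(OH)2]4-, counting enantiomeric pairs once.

5

An octahedron has six vertices in three trans pairs; every non-trans pair is cis.
There are 5 geometric isomers: NO2 trans, F trans, OH trans; NO2 cis, F trans, OH cis; NO2 cis, F cis, OH trans; NO2 cis, F cis, OH cis (chiral); NO2 trans, F cis, OH cis.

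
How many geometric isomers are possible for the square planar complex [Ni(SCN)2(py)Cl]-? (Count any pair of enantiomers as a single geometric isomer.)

Systematic placement gives 2 geometric isomers: SCN cis; SCN trans.

2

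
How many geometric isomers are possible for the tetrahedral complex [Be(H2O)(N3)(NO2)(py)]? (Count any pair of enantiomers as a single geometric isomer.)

1

In a tetrahedral complex all four positions are equivalent and every pair of ligands is adjacent — there is no cis/trans distinction.
Only one geometric arrangement is possible; it has no improper symmetry element, so it exists as a pair of enantiomers (2 stereoisomers).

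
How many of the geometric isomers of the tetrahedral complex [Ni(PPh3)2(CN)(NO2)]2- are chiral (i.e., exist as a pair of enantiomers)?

0

In a tetrahedral complex all four positions are equivalent and every pair of ligands is adjacent — there is no cis/trans distinction.
Only one geometric arrangement is possible.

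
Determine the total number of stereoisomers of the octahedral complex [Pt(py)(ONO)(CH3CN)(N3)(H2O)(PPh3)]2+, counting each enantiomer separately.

30

Exhaustive case analysis gives 15 geometric isomers.
Of these, 15 lack any improper symmetry element and so occur as enantiomeric pairs, giving 15 + 15 = 30 stereoisomers in total.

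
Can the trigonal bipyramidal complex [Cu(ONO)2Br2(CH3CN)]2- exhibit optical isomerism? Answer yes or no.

yes

A trigonal bipyramid has two axial and three equatorial sites, which are chemically inequivalent.
Systematic enumeration (placing each ligand type in turn and discarding arrangements equivalent by rotation or reflection) gives 5 geometric isomers.
One of these lacks any improper symmetry element and so occurs as an enantiomeric pair, giving 5 + 1 = 6 stereoisomers in total.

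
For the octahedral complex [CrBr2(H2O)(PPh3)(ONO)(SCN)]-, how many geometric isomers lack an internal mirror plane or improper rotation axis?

6

In an octahedral complex each vertex has one trans partner and four cis neighbours.
Exhaustive case analysis gives 9 geometric isomers.
Of these, 6 lack any improper symmetry element and so occur as enantiomeric pairs, giving 9 + 6 = 15 stereoisomers in total.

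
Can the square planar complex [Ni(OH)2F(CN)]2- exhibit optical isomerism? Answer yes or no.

no

In a square planar complex each vertex has one trans partner and two cis neighbours.
Systematic placement gives 2 geometric isomers: OH cis; OH trans.
Each arrangement has an internal mirror plane or centre of symmetry, so none is chiral.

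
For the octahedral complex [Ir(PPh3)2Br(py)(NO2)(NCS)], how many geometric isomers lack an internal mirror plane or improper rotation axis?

The six octahedral sites form three mutually perpendicular trans pairs.
Placing the ligands in turn and identifying arrangements related by rotation or reflection leaves 9 distinct geometric isomers.
Of these, 6 lack any improper symmetry element and so occur as enantiomeric pairs, giving 9 + 6 = 15 stereoisomers in total.

6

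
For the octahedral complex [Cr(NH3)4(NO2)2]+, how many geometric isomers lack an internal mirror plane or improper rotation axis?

0

The six octahedral sites form three mutually perpendicular trans pairs.
Systematic placement gives 2 geometric isomers: NO2 trans; NO2 cis.
Each arrangement has an internal mirror plane or centre of symmetry, so none is chiral.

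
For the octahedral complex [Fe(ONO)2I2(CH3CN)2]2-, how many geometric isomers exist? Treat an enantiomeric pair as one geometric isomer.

An octahedron has six vertices in three trans pairs; every non-trans pair is cis.
There are 5 geometric isomers: ONO trans, I trans, CH3CN trans; ONO cis, I cis, CH3CN trans; ONO trans, I cis, CH3CN cis; ONO cis, I cis, CH3CN cis (chiral); ONO cis, I trans, CH3CN cis.

5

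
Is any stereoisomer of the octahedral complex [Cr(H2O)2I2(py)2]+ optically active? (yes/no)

yes

An octahedron has six vertices in three trans pairs; every non-trans pair is cis.
Systematic placement gives 5 geometric isomers: H2O trans, I trans, py trans; H2O trans, I cis, py cis; H2O cis, I cis, py trans; H2O cis, I cis, py cis (chiral); H2O cis, I trans, py cis.
One of these lacks any improper symmetry element and so occurs as an enantiomeric pair, giving 5 + 1 = 6 stereoisomers in total.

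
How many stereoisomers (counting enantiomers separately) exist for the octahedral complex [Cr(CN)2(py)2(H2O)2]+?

6

The six octahedral sites form three mutually perpendicular trans pairs.
Working through the distinct placements yields 5 geometric isomers: CN trans, py trans, H2O trans; CN trans, py cis, H2O cis; CN cis, py trans, H2O cis; CN cis, py cis, H2O cis (chiral); CN cis, py cis, H2O trans.
One of these lacks any improper symmetry element and so occurs as an enantiomeric pair, giving 5 + 1 = 6 stereoisomers in total.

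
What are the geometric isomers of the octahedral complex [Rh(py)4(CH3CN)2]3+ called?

cis and trans

The six octahedral sites form three mutually perpendicular trans pairs.
The distinct arrangements are (2 in all): CH3CN trans; CH3CN cis.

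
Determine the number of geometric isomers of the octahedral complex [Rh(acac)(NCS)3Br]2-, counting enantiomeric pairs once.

2

In an octahedral complex each vertex has one trans partner and four cis neighbours.
Each acac is bidentate and must span two cis positions.
Systematic placement gives 2 geometric isomers: NCS fac; NCS mer.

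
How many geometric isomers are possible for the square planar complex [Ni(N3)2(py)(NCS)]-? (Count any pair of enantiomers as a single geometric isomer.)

2

In a square planar complex each vertex has one trans partner and two cis neighbours.
Systematic placement gives 2 geometric isomers: N3 cis; N3 trans.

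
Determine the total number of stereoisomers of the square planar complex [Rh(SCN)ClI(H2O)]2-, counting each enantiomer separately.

A square has two trans pairs of vertices; adjacent vertices are cis.
Working through the distinct placements yields 3 geometric isomers: (Cl/I trans, H2O/SCN trans); (Cl/SCN trans, H2O/I trans); (Cl/H2O trans, I/SCN trans).
Each arrangement has an internal mirror plane or centre of symmetry, so none is chiral.

3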